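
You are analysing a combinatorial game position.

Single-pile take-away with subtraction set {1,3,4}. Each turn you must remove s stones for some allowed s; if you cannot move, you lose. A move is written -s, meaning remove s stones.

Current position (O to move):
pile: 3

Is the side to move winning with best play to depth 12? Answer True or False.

O winning at [3]: True

p1 O@[3]: -1[2]+1* -3[0]+1
p2 X@[2]: -1[1]-1*
p3 O@[1]: -1[0]+1*
p4 X@[0] terminal -1; root [3] d12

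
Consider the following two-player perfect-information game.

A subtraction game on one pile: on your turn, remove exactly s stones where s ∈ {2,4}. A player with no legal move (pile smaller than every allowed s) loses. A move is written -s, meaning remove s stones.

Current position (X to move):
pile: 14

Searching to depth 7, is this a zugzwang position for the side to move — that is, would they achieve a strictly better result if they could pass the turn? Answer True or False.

[14] X move#1: -2:+1/12*, -4:-1/10
[12] O move#2: -2:-1/10*, -4:-1/8
[10] X move#3: -2:-1/8, -4:+1/6*
[6] O move#4: -2:-1/4*, -4:-1/2
[4] X move#5: -2:-1/2, -4:+1/0*
[0] end (terminal -1, O#6); searched 14 to 7
pass branch (O moves first from the same position):
  | [14] O move#1: -2:+1/12*, -4:-1/10
  | [12] X move#2: -2:-1/10*, -4:-1/8
  | [10] O move#3: -2:-1/8, -4:+1/6*
  | [6] X move#4: -2:-1/4*, -4:-1/2
  | [4] O move#5: -2:-1/2, -4:+1/0*
  | [0] end (terminal -1, X#6); searched 14 to 7
X moving scores +1; X passing scores -1

zugzwang(14, X) = False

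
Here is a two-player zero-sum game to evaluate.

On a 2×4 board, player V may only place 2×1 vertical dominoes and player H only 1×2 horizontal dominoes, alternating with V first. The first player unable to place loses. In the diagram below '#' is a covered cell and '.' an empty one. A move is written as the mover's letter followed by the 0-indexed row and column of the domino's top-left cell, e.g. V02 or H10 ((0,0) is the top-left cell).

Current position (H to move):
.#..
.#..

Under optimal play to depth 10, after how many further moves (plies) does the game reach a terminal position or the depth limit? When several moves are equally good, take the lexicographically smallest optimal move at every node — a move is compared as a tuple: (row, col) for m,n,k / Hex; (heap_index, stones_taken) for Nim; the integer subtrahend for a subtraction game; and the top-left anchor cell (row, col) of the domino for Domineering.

[.#../.#..] H move#1: H02:+1/.###/.#..*, H12:+1/.#../.###
[.###/.#..] V move#2: V00:-1/####/##..*
[####/##..] H move#3: H12:+1/####/####*
[####/####] end (terminal -1, V#4); searched .#../.#.. to 10

PV length from [.#../.#..]: 3 plies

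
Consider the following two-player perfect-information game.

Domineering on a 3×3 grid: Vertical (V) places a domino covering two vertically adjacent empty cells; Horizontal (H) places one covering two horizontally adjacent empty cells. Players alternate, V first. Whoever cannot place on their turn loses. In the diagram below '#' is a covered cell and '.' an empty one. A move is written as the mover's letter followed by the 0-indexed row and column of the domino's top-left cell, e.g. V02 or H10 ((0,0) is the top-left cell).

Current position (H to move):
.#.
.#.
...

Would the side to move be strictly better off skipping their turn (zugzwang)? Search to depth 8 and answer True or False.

p1 H@[.#./.#./...]: H20[.#./.#./##.]-1* H21[.#./.#./.##]-1
p2 V@[.#./.#./##.]: V00[##./##./##.]+1* V02[.##/.##/##.]+1 V12[.#./.##/###]+1
p3 H@[##./##./##.] terminal -1; root [.#./.#./...] d8
pass branch (V moves first from the same position):
  | p1 V@[.#./.#./...]: V00[##./##./...]+1* V02[.##/.##/...]+1 V10[.#./##./#..]+1 V12[.#./.##/..#]+1
  | p2 H@[##./##./...]: H20[##./##./##.]-1* H21[##./##./.##]-1
  | p3 V@[##./##./##.]: V02[###/###/##.]+1* V12[##./###/###]+1
  | p4 H@[###/###/##.] terminal -1; root [.#./.#./...] d8
H moving scores -1; H passing scores -1

zugzwang(.#./.#./..., H) = False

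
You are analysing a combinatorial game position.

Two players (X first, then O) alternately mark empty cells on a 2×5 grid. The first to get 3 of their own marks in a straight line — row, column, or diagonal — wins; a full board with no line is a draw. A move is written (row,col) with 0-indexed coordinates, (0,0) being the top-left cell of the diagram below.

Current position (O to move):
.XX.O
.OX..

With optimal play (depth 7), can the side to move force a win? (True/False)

ply 1, O at .XX.O/.OX.. | (0,0)=-1→OXX.O/.OX..*; (0,3)=-1→.XXOO/.OX..; (1,0)=-1→.XX.O/OOX..; (1,3)=-1→.XX.O/.OXO.; (1,4)=-1→.XX.O/.OX.O
ply 2, X at OXX.O/.OX.. | (0,3)=+1→OXXXO/.OX..*; (1,0)=+0→OXX.O/XOX..; (1,3)=+1→OXX.O/.OXX.; (1,4)=+1→OXX.O/.OX.X
ply 3: OXXXO/.OX.. is terminal -1 (O); from .XX.O/.OX.. depth 7

O winning at [.XX.O/.OX..]: False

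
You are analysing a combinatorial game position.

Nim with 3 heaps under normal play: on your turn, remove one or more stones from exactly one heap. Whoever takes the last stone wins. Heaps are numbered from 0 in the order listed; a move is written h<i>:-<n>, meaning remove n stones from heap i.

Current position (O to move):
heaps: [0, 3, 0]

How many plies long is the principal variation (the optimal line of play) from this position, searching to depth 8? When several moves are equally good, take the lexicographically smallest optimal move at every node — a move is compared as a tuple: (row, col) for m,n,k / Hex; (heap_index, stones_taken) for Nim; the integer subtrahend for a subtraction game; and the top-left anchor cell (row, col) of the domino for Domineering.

p1 O@[(0,3,0)]: h1:-1[(0,2,0)]-1 h1:-2[(0,1,0)]-1 h1:-3[(0,0,0)]+1*
p2 X@[(0,0,0)] terminal -1; root [(0,3,0)] d8

PV length from [(0,3,0)]: 1 ply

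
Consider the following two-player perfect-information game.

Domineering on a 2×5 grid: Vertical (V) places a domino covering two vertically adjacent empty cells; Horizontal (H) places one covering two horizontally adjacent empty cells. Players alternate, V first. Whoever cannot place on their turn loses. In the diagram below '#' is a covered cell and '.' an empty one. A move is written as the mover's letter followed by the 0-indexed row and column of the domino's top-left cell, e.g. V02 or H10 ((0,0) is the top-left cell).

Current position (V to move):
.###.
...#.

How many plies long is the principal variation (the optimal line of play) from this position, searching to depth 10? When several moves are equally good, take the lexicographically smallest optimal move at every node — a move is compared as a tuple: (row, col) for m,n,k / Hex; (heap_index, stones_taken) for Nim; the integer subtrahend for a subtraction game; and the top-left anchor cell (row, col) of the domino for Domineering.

PV length from [.###./...#.]: 3 plies

ply 1, V at .###./...#. | V00=+1→####./#..#.*; V04=-1→.####/...##
ply 2, H at ####./#..#. | H11=-1→####./####.*
ply 3, V at ####./####. | V04=+1→#####/#####*
ply 4: #####/##### is terminal -1 (H); from .###./...#. depth 10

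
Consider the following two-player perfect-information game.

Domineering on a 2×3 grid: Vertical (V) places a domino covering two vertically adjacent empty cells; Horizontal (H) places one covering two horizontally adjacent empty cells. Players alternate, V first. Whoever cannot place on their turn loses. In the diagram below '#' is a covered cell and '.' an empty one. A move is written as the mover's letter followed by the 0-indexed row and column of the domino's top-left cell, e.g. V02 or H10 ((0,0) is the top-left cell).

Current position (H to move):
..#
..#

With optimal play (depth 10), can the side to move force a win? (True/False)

H winning at [..#/..#]: True

[..#/..#] H move#1: H00:+1/###/..#*, H10:+1/..#/###
[###/..#] end (terminal -1, V#2); searched ..#/..# to 10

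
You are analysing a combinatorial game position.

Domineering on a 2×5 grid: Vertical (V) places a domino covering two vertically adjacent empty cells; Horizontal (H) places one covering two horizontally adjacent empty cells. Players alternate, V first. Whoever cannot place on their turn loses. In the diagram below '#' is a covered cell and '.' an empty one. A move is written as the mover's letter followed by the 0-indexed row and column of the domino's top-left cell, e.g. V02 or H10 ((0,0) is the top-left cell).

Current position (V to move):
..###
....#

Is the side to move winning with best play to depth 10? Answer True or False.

V winning at [..###/....#]: True

[..###/....#] V move#1: V00:-1/#.###/#...#, V01:+1/.####/.#..#*
[.####/.#..#] H move#2: H12:-1/.####/.####*
[.####/.####] V move#3: V00:+1/#####/#####*
[#####/#####] end (terminal -1, H#4); searched ..###/....# to 10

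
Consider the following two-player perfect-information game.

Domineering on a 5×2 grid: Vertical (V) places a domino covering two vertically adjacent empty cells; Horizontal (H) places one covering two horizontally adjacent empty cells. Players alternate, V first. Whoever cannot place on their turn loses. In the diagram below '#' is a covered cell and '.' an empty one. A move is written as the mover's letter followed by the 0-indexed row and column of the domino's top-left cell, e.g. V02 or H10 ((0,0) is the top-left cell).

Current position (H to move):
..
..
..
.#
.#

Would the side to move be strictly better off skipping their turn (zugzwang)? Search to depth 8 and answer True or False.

zugzwang(../../../.#/.#, H) = False

[../../../.#/.#] H move#1: H00:-1/##/../../.#/.#, H10:+1/../##/../.#/.#*, H20:-1/../../##/.#/.#
[../##/../.#/.#] V move#2: V20:-1/../##/#./##/.#*, V30:-1/../##/../##/##
[../##/#./##/.#] H move#3: H00:+1/##/##/#./##/.#*
[##/##/#./##/.#] end (terminal -1, V#4); searched ../../../.#/.# to 8
if H skipped the turn, V would face:
~ [../../../.#/.#] V move#1: V00:+1/#./#./../.#/.#*, V01:+1/.#/.#/../.#/.#, V10:+1/../#./#./.#/.#, V11:+1/../.#/.#/.#/.#, V20:-1/../../#./##/.#, V30:-1/../../../##/##
~ [#./#./../.#/.#] H move#2: H20:-1/#./#./##/.#/.#*
~ [#./#./##/.#/.#] V move#3: V01:+1/##/##/##/.#/.#*, V30:+1/#./#./##/##/##
~ [##/##/##/.#/.#] end (terminal -1, H#4); searched ../../../.#/.# to 8
compare (H): move=+1 vs pass=-1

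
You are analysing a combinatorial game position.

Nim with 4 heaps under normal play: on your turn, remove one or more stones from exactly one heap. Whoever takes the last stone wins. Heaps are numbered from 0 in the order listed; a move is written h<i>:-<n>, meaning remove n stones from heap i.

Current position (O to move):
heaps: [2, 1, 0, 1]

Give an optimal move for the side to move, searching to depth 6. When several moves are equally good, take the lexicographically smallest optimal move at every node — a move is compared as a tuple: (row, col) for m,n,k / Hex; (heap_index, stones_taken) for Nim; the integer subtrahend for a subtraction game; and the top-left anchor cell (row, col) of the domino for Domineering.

O's best at [(2,1,0,1)]: h0:-2

[(2,1,0,1)] O move#1: h0:-1:-1/(1,1,0,1), h0:-2:+1/(0,1,0,1)*, h1:-1:-1/(2,0,0,1), h3:-1:-1/(2,1,0,0)
[(0,1,0,1)] X move#2: h1:-1:-1/(0,0,0,1)*, h3:-1:-1/(0,1,0,0)
[(0,0,0,1)] O move#3: h3:-1:+1/(0,0,0,0)*
[(0,0,0,0)] end (terminal -1, X#4); searched (2,1,0,1) to 6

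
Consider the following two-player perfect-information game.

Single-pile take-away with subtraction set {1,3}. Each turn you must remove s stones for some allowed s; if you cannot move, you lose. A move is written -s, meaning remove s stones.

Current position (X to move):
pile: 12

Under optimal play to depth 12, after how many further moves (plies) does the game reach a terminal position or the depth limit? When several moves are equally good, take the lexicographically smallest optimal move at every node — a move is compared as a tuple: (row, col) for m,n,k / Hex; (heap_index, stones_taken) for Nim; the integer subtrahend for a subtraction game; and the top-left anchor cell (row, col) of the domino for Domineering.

PV length from [12]: 12 plies

p1 X@[12]: -1[11]-1* -3[9]-1
p2 O@[11]: -1[10]+1* -3[8]+1
p3 X@[10]: -1[9]-1* -3[7]-1
p4 O@[9]: -1[8]+1* -3[6]+1
p5 X@[8]: -1[7]-1* -3[5]-1
p6 O@[7]: -1[6]+1* -3[4]+1
p7 X@[6]: -1[5]-1* -3[3]-1
p8 O@[5]: -1[4]+1* -3[2]+1
p9 X@[4]: -1[3]-1* -3[1]-1
p10 O@[3]: -1[2]+1* -3[0]+1
p11 X@[2]: -1[1]-1*
p12 O@[1]: -1[0]+1*
p13 X@[0] terminal -1; root [12] d12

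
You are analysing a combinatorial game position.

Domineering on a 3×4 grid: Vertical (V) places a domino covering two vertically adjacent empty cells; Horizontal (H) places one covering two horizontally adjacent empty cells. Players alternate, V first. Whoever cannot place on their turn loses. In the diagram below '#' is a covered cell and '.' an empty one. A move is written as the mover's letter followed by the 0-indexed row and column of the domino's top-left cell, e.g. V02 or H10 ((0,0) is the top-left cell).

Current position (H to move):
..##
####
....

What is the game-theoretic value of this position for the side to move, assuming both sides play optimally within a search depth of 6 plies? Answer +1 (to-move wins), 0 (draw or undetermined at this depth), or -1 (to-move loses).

value(..##/####/...., H) = +1

ply 1, H at ..##/####/.... | H00=+1→####/####/....*; H20=+1→..##/####/##..; H21=+1→..##/####/.##.; H22=+1→..##/####/..##
ply 2: ####/####/.... is terminal -1 (V); from ..##/####/.... depth 6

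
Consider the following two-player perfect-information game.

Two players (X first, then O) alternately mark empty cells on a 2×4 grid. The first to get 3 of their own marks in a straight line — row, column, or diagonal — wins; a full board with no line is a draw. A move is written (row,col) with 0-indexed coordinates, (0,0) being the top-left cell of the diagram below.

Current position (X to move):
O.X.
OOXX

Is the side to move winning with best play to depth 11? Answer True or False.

X winning at [O.X./OOXX]: False

p1 X@[O.X./OOXX]: (0,1)[OXX./OOXX]+0* (0,3)[O.XX/OOXX]+0
p2 O@[OXX./OOXX]: (0,3)[OXXO/OOXX]+0*
p3 X@[OXXO/OOXX] terminal +0; root [O.X./OOXX] d11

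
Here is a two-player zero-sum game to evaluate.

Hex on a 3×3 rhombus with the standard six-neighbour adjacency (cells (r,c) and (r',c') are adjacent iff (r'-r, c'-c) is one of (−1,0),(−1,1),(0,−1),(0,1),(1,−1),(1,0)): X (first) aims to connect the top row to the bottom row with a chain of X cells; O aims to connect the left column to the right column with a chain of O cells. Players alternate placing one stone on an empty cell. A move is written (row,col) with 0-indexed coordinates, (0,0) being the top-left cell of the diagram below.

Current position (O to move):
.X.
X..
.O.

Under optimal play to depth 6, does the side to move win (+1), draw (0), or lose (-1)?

value(.X./X../.O., O) = +1

ply 1, O at .X./X../.O. | (0,0)=-1→OX./X../.O.; (0,2)=-1→.XO/X../.O.; (1,1)=-1→.X./XO./.O.; (1,2)=-1→.X./X.O/.O.; (2,0)=+1→.X./X../OO.*; (2,2)=-1→.X./X../.OO
ply 2, X at .X./X../OO. | (0,0)=-1→XX./X../OO.*; (0,2)=-1→.XX/X../OO.; (1,1)=-1→.X./XX./OO.; (1,2)=-1→.X./X.X/OO.; (2,2)=-1→.X./X../OOX
ply 3, O at XX./X../OO. | (0,2)=+1→XXO/X../OO.*; (1,1)=+1→XX./XO./OO.; (1,2)=+1→XX./X.O/OO.; (2,2)=+1→XX./X../OOO
ply 4, X at XXO/X../OO. | (1,1)=-1→XXO/XX./OO.*; (1,2)=-1→XXO/X.X/OO.; (2,2)=-1→XXO/X../OOX
ply 5, O at XXO/XX./OO. | (1,2)=+1→XXO/XXO/OO.*; (2,2)=+1→XXO/XX./OOO
ply 6: XXO/XXO/OO. is terminal -1 (X); from .X./X../.O. depth 6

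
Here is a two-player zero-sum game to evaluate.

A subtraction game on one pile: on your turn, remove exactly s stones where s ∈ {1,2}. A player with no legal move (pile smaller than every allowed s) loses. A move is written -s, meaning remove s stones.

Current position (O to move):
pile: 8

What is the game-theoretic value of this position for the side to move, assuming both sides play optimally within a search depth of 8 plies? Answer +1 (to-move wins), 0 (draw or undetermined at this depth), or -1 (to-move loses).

value(8, O) = +1

ply 1, O at 8 | -1=-1→7; -2=+1→6*
ply 2, X at 6 | -1=-1→5*; -2=-1→4
ply 3, O at 5 | -1=-1→4; -2=+1→3*
ply 4, X at 3 | -1=-1→2*; -2=-1→1
ply 5, O at 2 | -1=-1→1; -2=+1→0*
ply 6: 0 is terminal -1 (X); from 8 depth 8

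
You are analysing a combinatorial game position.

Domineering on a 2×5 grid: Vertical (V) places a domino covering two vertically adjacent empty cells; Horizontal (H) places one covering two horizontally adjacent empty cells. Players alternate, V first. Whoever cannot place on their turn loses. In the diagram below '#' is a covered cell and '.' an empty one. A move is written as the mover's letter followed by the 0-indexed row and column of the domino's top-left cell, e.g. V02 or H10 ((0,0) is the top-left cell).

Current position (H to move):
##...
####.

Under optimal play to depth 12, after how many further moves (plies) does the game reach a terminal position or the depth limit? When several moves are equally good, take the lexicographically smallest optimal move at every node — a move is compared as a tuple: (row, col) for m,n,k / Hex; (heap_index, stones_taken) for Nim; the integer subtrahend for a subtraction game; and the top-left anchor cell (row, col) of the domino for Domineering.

PV length from [##.../####.]: 1 ply

ply 1, H at ##.../####. | H02=-1→####./####.; H03=+1→##.##/####.*
ply 2: ##.##/####. is terminal -1 (V); from ##.../####. depth 12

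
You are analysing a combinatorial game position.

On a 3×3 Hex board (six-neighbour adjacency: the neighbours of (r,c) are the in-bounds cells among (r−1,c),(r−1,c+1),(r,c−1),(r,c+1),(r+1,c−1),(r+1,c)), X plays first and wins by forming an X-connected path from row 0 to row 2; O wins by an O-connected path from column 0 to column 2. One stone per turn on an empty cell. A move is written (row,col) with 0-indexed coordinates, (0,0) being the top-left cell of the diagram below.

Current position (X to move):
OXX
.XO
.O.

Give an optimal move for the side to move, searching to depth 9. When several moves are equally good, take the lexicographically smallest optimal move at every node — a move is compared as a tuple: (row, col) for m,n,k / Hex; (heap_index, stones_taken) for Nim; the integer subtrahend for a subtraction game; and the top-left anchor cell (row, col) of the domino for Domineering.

ply 1, X at OXX/.XO/.O. | (1,0)=-1→OXX/XXO/.O.; (2,0)=+1→OXX/.XO/XO.*; (2,2)=-1→OXX/.XO/.OX
ply 2: OXX/.XO/XO. is terminal -1 (O); from OXX/.XO/.O. depth 9

X's best at [OXX/.XO/.O.]: (2,0)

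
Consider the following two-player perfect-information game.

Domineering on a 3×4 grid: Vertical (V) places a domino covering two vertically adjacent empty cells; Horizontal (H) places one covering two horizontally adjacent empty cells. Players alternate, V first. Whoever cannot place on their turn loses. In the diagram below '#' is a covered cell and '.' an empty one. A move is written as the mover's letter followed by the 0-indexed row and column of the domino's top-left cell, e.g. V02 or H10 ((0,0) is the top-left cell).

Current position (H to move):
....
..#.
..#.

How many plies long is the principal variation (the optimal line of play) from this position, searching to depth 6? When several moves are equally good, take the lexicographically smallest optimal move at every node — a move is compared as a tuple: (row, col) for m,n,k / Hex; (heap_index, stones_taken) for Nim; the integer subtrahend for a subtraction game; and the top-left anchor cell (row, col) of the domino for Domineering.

PV length from [..../..#./..#.]: 3 plies

[..../..#./..#.] H move#1: H00:-1/##../..#./..#., H01:-1/.##./..#./..#., H02:-1/..##/..#./..#., H10:+1/..../###./..#.*, H20:-1/..../..#./###.
[..../###./..#.] V move#2: V03:-1/...#/####/..#.*, V13:-1/..../####/..##
[...#/####/..#.] H move#3: H00:+1/##.#/####/..#.*, H01:+1/.###/####/..#., H20:+1/...#/####/###.
[##.#/####/..#.] end (terminal -1, V#4); searched ..../..#./..#. to 6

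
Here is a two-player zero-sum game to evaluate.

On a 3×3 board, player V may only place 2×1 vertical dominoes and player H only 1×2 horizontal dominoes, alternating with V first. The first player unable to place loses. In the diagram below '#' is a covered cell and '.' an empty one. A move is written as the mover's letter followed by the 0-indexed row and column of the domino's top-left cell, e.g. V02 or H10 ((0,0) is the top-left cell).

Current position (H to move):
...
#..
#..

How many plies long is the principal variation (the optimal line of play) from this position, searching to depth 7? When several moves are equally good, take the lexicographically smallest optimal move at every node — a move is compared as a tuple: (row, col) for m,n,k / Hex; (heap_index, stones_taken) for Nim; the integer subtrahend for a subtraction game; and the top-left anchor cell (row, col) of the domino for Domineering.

PV length from [.../#../#..]: 1 ply

ply 1, H at .../#../#.. | H00=-1→##./#../#..; H01=-1→.##/#../#..; H11=+1→.../###/#..*; H21=-1→.../#../###
ply 2: .../###/#.. is terminal -1 (V); from .../#../#.. depth 7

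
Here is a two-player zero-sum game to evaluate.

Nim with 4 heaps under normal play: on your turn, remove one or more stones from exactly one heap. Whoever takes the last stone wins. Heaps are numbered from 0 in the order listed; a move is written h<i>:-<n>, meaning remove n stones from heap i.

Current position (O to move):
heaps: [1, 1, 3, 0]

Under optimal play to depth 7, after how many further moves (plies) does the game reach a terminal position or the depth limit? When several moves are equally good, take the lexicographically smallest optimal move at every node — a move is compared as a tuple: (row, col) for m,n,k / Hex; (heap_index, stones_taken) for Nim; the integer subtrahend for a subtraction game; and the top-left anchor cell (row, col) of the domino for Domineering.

PV length from [(1,1,3,0)]: 3 plies

[(1,1,3,0)] O move#1: h0:-1:-1/(0,1,3,0), h1:-1:-1/(1,0,3,0), h2:-1:-1/(1,1,2,0), h2:-2:-1/(1,1,1,0), h2:-3:+1/(1,1,0,0)*
[(1,1,0,0)] X move#2: h0:-1:-1/(0,1,0,0)*, h1:-1:-1/(1,0,0,0)
[(0,1,0,0)] O move#3: h1:-1:+1/(0,0,0,0)*
[(0,0,0,0)] end (terminal -1, X#4); searched (1,1,3,0) to 7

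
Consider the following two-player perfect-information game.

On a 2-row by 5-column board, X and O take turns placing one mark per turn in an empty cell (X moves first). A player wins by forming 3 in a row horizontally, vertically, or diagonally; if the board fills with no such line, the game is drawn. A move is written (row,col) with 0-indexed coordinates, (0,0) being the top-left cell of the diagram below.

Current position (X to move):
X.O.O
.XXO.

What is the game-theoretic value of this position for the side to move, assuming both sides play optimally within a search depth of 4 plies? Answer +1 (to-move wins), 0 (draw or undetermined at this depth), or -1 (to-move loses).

ply 1, X at X.O.O/.XXO. | (0,1)=-1→XXO.O/.XXO.; (0,3)=+0→X.OXO/.XXO.; (1,0)=+1→X.O.O/XXXO.*; (1,4)=-1→X.O.O/.XXOX
ply 2: X.O.O/XXXO. is terminal -1 (O); from X.O.O/.XXO. depth 4

value(X.O.O/.XXO., X) = +1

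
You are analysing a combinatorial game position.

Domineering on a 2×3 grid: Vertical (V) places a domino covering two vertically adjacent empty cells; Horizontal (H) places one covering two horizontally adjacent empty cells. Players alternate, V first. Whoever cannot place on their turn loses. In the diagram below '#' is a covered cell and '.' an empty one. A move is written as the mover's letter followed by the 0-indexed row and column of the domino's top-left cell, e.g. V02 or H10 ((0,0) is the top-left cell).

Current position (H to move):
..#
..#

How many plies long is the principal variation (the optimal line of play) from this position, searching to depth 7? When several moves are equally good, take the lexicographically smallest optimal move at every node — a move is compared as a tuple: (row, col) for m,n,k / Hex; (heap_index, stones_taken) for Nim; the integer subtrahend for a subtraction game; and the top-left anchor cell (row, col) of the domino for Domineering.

PV length from [..#/..#]: 1 ply

p1 H@[..#/..#]: H00[###/..#]+1* H10[..#/###]+1
p2 V@[###/..#] terminal -1; root [..#/..#] d7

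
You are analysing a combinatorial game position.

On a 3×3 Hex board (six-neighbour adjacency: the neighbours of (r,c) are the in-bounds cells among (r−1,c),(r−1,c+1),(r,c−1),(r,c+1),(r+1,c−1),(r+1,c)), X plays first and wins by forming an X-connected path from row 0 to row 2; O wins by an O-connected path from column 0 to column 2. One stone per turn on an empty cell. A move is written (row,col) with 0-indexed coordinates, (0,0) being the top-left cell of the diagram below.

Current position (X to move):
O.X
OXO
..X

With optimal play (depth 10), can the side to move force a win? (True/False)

X winning at [O.X/OXO/..X]: True

ply 1, X at O.X/OXO/..X | (0,1)=+1→OXX/OXO/..X*; (2,0)=+1→O.X/OXO/X.X; (2,1)=+1→O.X/OXO/.XX
ply 2, O at OXX/OXO/..X | (2,0)=-1→OXX/OXO/O.X*; (2,1)=-1→OXX/OXO/.OX
ply 3, X at OXX/OXO/O.X | (2,1)=+1→OXX/OXO/OXX*
ply 4: OXX/OXO/OXX is terminal -1 (O); from O.X/OXO/..X depth 10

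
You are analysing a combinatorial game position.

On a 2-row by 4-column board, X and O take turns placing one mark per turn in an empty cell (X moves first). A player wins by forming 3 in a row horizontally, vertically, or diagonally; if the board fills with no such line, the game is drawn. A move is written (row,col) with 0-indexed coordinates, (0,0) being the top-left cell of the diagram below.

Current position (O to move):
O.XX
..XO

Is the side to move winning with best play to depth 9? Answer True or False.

[O.XX/..XO] O move#1: (0,1):+0/OOXX/..XO*, (1,0):-1/O.XX/O.XO, (1,1):-1/O.XX/.OXO
[OOXX/..XO] X move#2: (1,0):+0/OOXX/X.XO*, (1,1):+0/OOXX/.XXO
[OOXX/X.XO] O move#3: (1,1):+0/OOXX/XOXO*
[OOXX/XOXO] end (terminal +0, X#4); searched O.XX/..XO to 9

O winning at [O.XX/..XO]: False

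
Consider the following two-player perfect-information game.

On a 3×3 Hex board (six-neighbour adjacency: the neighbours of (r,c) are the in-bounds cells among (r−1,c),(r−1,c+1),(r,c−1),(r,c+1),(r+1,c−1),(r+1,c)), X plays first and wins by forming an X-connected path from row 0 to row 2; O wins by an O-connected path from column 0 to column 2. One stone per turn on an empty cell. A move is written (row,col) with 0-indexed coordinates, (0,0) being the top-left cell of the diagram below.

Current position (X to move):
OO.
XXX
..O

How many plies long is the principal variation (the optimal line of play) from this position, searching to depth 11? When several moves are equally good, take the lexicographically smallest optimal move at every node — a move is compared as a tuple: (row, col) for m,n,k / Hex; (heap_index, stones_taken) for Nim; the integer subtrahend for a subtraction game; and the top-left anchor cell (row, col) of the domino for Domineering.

[OO./XXX/..O] X move#1: (0,2):+1/OOX/XXX/..O*, (2,0):-1/OO./XXX/X.O, (2,1):-1/OO./XXX/.XO
[OOX/XXX/..O] O move#2: (2,0):-1/OOX/XXX/O.O*, (2,1):-1/OOX/XXX/.OO
[OOX/XXX/O.O] X move#3: (2,1):+1/OOX/XXX/OXO*
[OOX/XXX/OXO] end (terminal -1, O#4); searched OO./XXX/..O to 11

PV length from [OO./XXX/..O]: 3 plies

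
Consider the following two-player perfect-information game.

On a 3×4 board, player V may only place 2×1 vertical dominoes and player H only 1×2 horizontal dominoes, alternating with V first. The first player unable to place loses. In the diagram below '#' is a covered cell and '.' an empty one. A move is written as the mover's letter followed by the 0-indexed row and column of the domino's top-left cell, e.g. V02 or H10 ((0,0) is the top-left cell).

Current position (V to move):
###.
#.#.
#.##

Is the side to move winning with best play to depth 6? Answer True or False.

V winning at [###./#.#./#.##]: True

ply 1, V at ###./#.#./#.## | V03=+1→####/#.##/#.##*; V11=+1→###./###./####
ply 2: ####/#.##/#.## is terminal -1 (H); from ###./#.#./#.## depth 6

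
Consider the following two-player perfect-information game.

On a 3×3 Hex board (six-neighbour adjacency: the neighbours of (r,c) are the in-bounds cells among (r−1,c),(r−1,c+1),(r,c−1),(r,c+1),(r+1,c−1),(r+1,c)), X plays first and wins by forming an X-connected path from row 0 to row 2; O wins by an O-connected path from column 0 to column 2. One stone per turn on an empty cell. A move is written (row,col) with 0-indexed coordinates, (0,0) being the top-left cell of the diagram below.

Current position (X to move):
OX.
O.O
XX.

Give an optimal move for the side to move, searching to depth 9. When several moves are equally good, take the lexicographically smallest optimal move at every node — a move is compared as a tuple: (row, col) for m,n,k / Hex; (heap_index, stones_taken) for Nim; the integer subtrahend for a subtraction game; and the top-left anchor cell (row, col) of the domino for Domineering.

X's best at [OX./O.O/XX.]: (1,1)

p1 X@[OX./O.O/XX.]: (0,2)[OXX/O.O/XX.]-1 (1,1)[OX./OXO/XX.]+1* (2,2)[OX./O.O/XXX]-1
p2 O@[OX./OXO/XX.] terminal -1; root [OX./O.O/XX.] d9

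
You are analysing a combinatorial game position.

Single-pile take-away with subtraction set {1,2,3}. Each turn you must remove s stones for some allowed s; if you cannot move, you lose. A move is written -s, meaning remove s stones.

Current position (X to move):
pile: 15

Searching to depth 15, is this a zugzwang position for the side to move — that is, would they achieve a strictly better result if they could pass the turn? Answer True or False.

zugzwang(15, X) = False

ply 1, X at 15 | -1=-1→14; -2=-1→13; -3=+1→12*
ply 2, O at 12 | -1=-1→11*; -2=-1→10; -3=-1→9
ply 3, X at 11 | -1=-1→10; -2=-1→9; -3=+1→8*
ply 4, O at 8 | -1=-1→7*; -2=-1→6; -3=-1→5
ply 5, X at 7 | -1=-1→6; -2=-1→5; -3=+1→4*
ply 6, O at 4 | -1=-1→3*; -2=-1→2; -3=-1→1
ply 7, X at 3 | -1=-1→2; -2=-1→1; -3=+1→0*
ply 8: 0 is terminal -1 (O); from 15 depth 15
pass branch (O moves first from the same position):
  | ply 1, O at 15 | -1=-1→14; -2=-1→13; -3=+1→12*
  | ply 2, X at 12 | -1=-1→11*; -2=-1→10; -3=-1→9
  | ply 3, O at 11 | -1=-1→10; -2=-1→9; -3=+1→8*
  | ply 4, X at 8 | -1=-1→7*; -2=-1→6; -3=-1→5
  | ply 5, O at 7 | -1=-1→6; -2=-1→5; -3=+1→4*
  | ply 6, X at 4 | -1=-1→3*; -2=-1→2; -3=-1→1
  | ply 7, O at 3 | -1=-1→2; -2=-1→1; -3=+1→0*
  | ply 8: 0 is terminal -1 (X); from 15 depth 15
X moving scores +1; X passing scores -1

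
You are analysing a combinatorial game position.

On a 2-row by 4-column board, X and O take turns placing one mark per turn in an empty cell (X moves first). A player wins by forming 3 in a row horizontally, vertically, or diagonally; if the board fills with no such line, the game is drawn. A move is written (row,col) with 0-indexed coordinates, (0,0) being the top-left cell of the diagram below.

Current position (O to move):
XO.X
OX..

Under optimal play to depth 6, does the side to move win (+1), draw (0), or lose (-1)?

ply 1, O at XO.X/OX.. | (0,2)=+0→XOOX/OX..*; (1,2)=+0→XO.X/OXO.; (1,3)=+0→XO.X/OX.O
ply 2, X at XOOX/OX.. | (1,2)=+0→XOOX/OXX.*; (1,3)=+0→XOOX/OX.X
ply 3, O at XOOX/OXX. | (1,3)=+0→XOOX/OXXO*
ply 4: XOOX/OXXO is terminal +0 (X); from XO.X/OX.. depth 6

value(XO.X/OX.., O) = 0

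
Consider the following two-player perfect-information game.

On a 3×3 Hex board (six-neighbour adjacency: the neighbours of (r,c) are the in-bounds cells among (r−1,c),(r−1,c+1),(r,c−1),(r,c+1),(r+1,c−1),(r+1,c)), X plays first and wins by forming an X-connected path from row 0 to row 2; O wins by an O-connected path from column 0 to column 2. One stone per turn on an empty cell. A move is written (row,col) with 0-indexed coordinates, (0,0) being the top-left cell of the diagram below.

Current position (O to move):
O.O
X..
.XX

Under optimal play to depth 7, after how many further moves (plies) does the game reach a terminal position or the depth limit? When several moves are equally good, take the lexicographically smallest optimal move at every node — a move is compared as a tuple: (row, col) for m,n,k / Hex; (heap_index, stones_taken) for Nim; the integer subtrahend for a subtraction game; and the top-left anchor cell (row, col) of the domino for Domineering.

ply 1, O at O.O/X../.XX | (0,1)=+1→OOO/X../.XX*; (1,1)=+1→O.O/XO./.XX; (1,2)=-1→O.O/X.O/.XX; (2,0)=+1→O.O/X../OXX
ply 2: OOO/X../.XX is terminal -1 (X); from O.O/X../.XX depth 7

PV length from [O.O/X../.XX]: 1 ply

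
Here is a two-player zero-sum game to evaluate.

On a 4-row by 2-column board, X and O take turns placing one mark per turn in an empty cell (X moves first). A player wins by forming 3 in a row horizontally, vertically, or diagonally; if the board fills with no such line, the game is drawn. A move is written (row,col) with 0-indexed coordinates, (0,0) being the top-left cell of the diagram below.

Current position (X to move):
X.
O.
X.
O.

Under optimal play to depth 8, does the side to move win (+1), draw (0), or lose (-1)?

value(X./O./X./O., X) = 0

ply 1, X at X./O./X./O. | (0,1)=+0→XX/O./X./O.*; (1,1)=+0→X./OX/X./O.; (2,1)=+0→X./O./XX/O.; (3,1)=+0→X./O./X./OX
ply 2, O at XX/O./X./O. | (1,1)=+0→XX/OO/X./O.*; (2,1)=+0→XX/O./XO/O.; (3,1)=+0→XX/O./X./OO
ply 3, X at XX/OO/X./O. | (2,1)=+0→XX/OO/XX/O.*; (3,1)=+0→XX/OO/X./OX
ply 4, O at XX/OO/XX/O. | (3,1)=+0→XX/OO/XX/OO*
ply 5: XX/OO/XX/OO is terminal +0 (X); from X./O./X./O. depth 8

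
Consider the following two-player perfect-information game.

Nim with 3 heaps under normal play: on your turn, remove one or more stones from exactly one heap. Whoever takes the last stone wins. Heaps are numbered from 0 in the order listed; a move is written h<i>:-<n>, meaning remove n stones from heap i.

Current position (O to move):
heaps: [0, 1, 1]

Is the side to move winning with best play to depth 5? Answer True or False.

[(0,1,1)] O move#1: h1:-1:-1/(0,0,1)*, h2:-1:-1/(0,1,0)
[(0,0,1)] X move#2: h2:-1:+1/(0,0,0)*
[(0,0,0)] end (terminal -1, O#3); searched (0,1,1) to 5

O winning at [(0,1,1)]: False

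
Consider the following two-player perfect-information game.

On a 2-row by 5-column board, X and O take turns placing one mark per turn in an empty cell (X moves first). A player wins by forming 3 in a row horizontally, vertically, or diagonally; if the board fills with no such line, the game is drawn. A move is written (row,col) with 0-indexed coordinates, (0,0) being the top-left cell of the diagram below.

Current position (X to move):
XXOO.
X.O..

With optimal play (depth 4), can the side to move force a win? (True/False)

X winning at [XXOO./X.O..]: False

p1 X@[XXOO./X.O..]: (0,4)[XXOOX/X.O..]-1* (1,1)[XXOO./XXO..]-1 (1,3)[XXOO./X.OX.]-1 (1,4)[XXOO./X.O.X]-1
p2 O@[XXOOX/X.O..]: (1,1)[XXOOX/XOO..]+0 (1,3)[XXOOX/X.OO.]+1* (1,4)[XXOOX/X.O.O]+0
p3 X@[XXOOX/X.OO.]: (1,1)[XXOOX/XXOO.]-1* (1,4)[XXOOX/X.OOX]-1
p4 O@[XXOOX/XXOO.]: (1,4)[XXOOX/XXOOO]+1*
p5 X@[XXOOX/XXOOO] terminal -1; root [XXOO./X.O..] d4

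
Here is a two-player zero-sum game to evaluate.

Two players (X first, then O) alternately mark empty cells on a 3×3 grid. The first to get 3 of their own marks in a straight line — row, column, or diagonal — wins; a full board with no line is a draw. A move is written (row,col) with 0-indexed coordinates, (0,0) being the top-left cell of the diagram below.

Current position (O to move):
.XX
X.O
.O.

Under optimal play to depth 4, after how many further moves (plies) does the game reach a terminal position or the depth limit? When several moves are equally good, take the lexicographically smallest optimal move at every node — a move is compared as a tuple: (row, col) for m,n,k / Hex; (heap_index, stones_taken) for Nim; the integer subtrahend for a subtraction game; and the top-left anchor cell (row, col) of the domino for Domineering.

PV length from [.XX/X.O/.O.]: 4 plies

[.XX/X.O/.O.] O move#1: (0,0):+0/OXX/X.O/.O.*, (1,1):-1/.XX/XOO/.O., (2,0):-1/.XX/X.O/OO., (2,2):-1/.XX/X.O/.OO
[OXX/X.O/.O.] X move#2: (1,1):+0/OXX/XXO/.O.*, (2,0):+0/OXX/X.O/XO., (2,2):+0/OXX/X.O/.OX
[OXX/XXO/.O.] O move#3: (2,0):+0/OXX/XXO/OO.*, (2,2):-1/OXX/XXO/.OO
[OXX/XXO/OO.] X move#4: (2,2):+0/OXX/XXO/OOX*
[OXX/XXO/OOX] end (terminal +0, O#5); searched .XX/X.O/.O. to 4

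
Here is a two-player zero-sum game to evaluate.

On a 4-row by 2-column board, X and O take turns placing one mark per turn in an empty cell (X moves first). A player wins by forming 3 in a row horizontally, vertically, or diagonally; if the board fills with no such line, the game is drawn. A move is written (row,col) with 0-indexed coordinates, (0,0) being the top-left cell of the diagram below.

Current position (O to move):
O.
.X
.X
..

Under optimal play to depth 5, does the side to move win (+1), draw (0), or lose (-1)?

value(O./.X/.X/.., O) = -1

[O./.X/.X/..] O move#1: (0,1):-1/OO/.X/.X/..*, (1,0):-1/O./OX/.X/.., (2,0):-1/O./.X/OX/.., (3,0):-1/O./.X/.X/O., (3,1):-1/O./.X/.X/.O
[OO/.X/.X/..] X move#2: (1,0):+0/OO/XX/.X/.., (2,0):+0/OO/.X/XX/.., (3,0):+0/OO/.X/.X/X., (3,1):+1/OO/.X/.X/.X*
[OO/.X/.X/.X] end (terminal -1, O#3); searched O./.X/.X/.. to 5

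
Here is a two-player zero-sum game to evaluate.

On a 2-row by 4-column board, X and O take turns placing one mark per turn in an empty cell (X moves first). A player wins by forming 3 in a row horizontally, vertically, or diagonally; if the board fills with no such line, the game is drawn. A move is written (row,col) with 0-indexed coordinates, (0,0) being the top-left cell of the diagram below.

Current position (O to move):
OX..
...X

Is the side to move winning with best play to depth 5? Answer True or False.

p1 O@[OX../...X]: (0,2)[OXO./...X]+0* (0,3)[OX.O/...X]+0 (1,0)[OX../O..X]+0 (1,1)[OX../.O.X]+0 (1,2)[OX../..OX]+0
p2 X@[OXO./...X]: (0,3)[OXOX/...X]+0* (1,0)[OXO./X..X]+0 (1,1)[OXO./.X.X]+0 (1,2)[OXO./..XX]+0
p3 O@[OXOX/...X]: (1,0)[OXOX/O..X]+0* (1,1)[OXOX/.O.X]+0 (1,2)[OXOX/..OX]+0
p4 X@[OXOX/O..X]: (1,1)[OXOX/OX.X]+0* (1,2)[OXOX/O.XX]+0
p5 O@[OXOX/OX.X]: (1,2)[OXOX/OXOX]+0*
p6 X@[OXOX/OXOX] terminal +0; root [OX../...X] d5

O winning at [OX../...X]: False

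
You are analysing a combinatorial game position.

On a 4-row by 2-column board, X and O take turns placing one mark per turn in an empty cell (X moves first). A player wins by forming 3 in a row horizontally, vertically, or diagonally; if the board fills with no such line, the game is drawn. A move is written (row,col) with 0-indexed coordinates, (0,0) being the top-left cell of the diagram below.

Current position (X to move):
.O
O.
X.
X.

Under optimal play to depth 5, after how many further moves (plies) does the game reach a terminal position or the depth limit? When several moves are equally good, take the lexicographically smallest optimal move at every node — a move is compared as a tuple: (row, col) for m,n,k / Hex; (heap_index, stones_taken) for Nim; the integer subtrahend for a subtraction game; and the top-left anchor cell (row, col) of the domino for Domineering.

ply 1, X at .O/O./X./X. | (0,0)=+0→XO/O./X./X.*; (1,1)=+0→.O/OX/X./X.; (2,1)=+0→.O/O./XX/X.; (3,1)=+0→.O/O./X./XX
ply 2, O at XO/O./X./X. | (1,1)=+0→XO/OO/X./X.*; (2,1)=+0→XO/O./XO/X.; (3,1)=+0→XO/O./X./XO
ply 3, X at XO/OO/X./X. | (2,1)=+0→XO/OO/XX/X.*; (3,1)=-1→XO/OO/X./XX
ply 4, O at XO/OO/XX/X. | (3,1)=+0→XO/OO/XX/XO*
ply 5: XO/OO/XX/XO is terminal +0 (X); from .O/O./X./X. depth 5

PV length from [.O/O./X./X.]: 4 plies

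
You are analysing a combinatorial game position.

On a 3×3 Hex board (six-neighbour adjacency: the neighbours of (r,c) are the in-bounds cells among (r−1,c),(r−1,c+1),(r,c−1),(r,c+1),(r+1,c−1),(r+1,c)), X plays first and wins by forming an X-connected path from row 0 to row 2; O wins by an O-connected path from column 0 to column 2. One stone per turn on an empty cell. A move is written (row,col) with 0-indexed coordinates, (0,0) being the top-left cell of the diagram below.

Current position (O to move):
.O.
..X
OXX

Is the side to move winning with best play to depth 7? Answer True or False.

O winning at [.O./..X/OXX]: True

[.O./..X/OXX] O move#1: (0,0):-1/OO./..X/OXX, (0,2):+1/.OO/..X/OXX*, (1,0):-1/.O./O.X/OXX, (1,1):-1/.O./.OX/OXX
[.OO/..X/OXX] X move#2: (0,0):-1/XOO/..X/OXX*, (1,0):-1/.OO/X.X/OXX, (1,1):-1/.OO/.XX/OXX
[XOO/..X/OXX] O move#3: (1,0):+1/XOO/O.X/OXX*, (1,1):+1/XOO/.OX/OXX
[XOO/O.X/OXX] end (terminal -1, X#4); searched .O./..X/OXX to 7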